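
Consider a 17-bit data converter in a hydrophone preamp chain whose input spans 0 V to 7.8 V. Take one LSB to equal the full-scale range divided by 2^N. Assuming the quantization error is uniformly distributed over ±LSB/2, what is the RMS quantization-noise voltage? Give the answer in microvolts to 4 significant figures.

17.18 µV

Span = 7.8 V.
LSB = 7.8 V ÷ 2^17 = 7.8/131072 V = 59.5093 µV.
V_rms = LSB/√12 = 59.5093 µV / √12 = 17.18 µV.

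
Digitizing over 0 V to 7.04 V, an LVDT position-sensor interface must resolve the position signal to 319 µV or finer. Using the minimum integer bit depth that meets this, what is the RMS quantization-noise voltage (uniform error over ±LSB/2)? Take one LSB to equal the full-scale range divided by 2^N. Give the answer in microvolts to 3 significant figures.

V_FS = 7.04 V.
7.04 V / 319 µV = 22070. Since 2^14 = 16384 and 2^15 = 32768, N = 15.
One LSB is 7.04 V / 32768 = 214.84 µV.
V_rms = LSB/√12 = 62.0 µV.

62.0 µV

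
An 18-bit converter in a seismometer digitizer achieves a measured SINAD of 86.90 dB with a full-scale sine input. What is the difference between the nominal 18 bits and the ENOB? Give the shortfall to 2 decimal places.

3.86 bits

N_eff = (86.90 − 1.76)/6.02 = 14.1429 bits.
18 − 14.1429 = 3.86 bits below nominal.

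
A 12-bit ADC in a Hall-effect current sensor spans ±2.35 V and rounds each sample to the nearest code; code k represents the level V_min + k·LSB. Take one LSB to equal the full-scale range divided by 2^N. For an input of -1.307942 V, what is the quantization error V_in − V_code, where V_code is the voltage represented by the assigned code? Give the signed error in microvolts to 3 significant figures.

+163 µV

Full-scale range = 2.35 V − (-2.35 V) = 4.7 V. LSB = 4.7 V / 2^12 ≈ 1.147 mV.
(V_in − V_min)/LSB = (-1.307942 − (-2.35)) × 4096/4.7 = 908.1425 → nearest code k = 908.
V_code = -2.35 + (908/4096) × 4.7 = -1.308105469 V.
V_in − V_code = -1.307942 − (-1.308105469) = +163 µV.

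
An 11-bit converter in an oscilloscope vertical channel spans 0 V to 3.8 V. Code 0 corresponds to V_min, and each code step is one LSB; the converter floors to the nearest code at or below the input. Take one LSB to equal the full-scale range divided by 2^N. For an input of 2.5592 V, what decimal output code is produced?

1379

Full-scale range = 3.8 V. LSB = 3.8 V / 2^11 ≈ 1.855 mV.
(V_in − V_min) × 2^11/range = (2.5592 − (0)) × 2048/3.8 = 1379.274.
Floor → code = 1379.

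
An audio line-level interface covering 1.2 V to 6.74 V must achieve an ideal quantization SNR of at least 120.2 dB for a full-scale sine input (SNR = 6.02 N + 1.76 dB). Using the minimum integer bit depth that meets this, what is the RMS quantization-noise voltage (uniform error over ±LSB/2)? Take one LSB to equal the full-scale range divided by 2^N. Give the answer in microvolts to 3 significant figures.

1.53 µV

The full-scale span is 6.74 − (1.2) = 5.54 V.
Solving 6.02 N ≥ 120.2 − 1.76: N ≥ 19.674. Round up → N = 20.
LSB = 5.54 V / 2^20 = 5.2834 µV.
RMS noise = LSB/√12 = 1.53 µV.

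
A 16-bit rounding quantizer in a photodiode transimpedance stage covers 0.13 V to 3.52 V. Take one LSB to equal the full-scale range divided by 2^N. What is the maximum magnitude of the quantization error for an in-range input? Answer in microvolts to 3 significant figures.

Span: 3.52 V − (0.13 V) = 3.39 V.
LSB = 3.39 V / 2^16 = 51.727 µV.
A rounding quantizer has |error| ≤ LSB/2 = 25.9 µV.

25.9 µV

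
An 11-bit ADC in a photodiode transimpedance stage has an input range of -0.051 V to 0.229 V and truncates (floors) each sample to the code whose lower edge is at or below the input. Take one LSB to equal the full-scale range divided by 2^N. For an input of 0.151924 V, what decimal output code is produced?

Full-scale range = 0.229 V − (-0.051 V) = 0.28 V. LSB = 0.28 V / 2^11 ≈ 136.7 µV.
(V_in − V_min) × 2^11/range = (0.151924 − (-0.051)) × 2048/0.28 = 1484.244.
Floor → code = 1484.

1484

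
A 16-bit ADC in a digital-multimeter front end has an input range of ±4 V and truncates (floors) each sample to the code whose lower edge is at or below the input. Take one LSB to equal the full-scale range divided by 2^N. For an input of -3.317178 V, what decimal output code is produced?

5593

Range = 4 − (-4) = 8 V. LSB = 8 V / 2^16 ≈ 122.1 µV.
(V_in − V_min) × 2^16/range = (-3.317178 − (-4)) × 65536/8 = 5593.678.
Floor → code = 5593.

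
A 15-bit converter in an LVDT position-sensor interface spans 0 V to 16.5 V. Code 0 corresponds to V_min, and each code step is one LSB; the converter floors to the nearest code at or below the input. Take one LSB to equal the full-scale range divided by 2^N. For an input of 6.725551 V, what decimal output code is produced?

V_FS = 16.5 V. LSB = 16.5 V / 2^15 ≈ 0.5035 mV.
code = ⌊(V_in − V_min)/LSB⌋ = ⌊(V_in − V_min) × 2^15 / range⌋
     = ⌊(6.725551 − (0)) × 32768 / 16.5⌋ = ⌊6.725551 × 32768/16.5⌋
     = ⌊13356.537⌋ = 13356.

13356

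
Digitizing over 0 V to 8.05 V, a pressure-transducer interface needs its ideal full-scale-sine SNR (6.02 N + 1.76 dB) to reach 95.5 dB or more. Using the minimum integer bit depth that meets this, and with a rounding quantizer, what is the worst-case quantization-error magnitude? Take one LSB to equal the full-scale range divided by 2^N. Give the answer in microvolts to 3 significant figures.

61.4 µV

Full-scale range = 8.05 V.
6.02 N + 1.76 ≥ 95.5 gives N ≥ 15.571, so the minimum integer is 16.
Step size = 8.05/65536 V = 122.83 µV.
Max error for round-to-nearest is LSB/2 = 61.4 µV.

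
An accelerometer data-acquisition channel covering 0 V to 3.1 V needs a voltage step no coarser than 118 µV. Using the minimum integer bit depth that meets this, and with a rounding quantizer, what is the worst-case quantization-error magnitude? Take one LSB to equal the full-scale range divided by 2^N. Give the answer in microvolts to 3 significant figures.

47.3 µV

Span = 3.1 V.
Need 2^N ≥ 3.1 V / 118 µV = 26270 → N_min = 15.
LSB = 3.1 V ÷ 2^15 = 3.1/32768 V = 94.604 µV.
|e|_max = LSB/2 = 47.3 µV.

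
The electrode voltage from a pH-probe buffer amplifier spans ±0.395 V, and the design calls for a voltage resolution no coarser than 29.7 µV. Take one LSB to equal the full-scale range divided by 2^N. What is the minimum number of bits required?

15 bits

The full-scale span is 0.395 − (-0.395) = 0.79 V.
0.79 V / 29.7 µV = 26600. Since 2^14 = 16384 and 2^15 = 32768, N = 15.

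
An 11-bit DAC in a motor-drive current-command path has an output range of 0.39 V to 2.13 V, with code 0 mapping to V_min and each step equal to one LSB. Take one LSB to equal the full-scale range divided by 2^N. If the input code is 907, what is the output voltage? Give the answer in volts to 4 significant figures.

Range = 2.13 − (0.39) = 1.74 V. LSB = 1.74 V / 2^11.
V_out = 0.39 + 907 × (1.74/2048) V
      = 0.39 + 0.770596 = 1.16060 V.

1.161 V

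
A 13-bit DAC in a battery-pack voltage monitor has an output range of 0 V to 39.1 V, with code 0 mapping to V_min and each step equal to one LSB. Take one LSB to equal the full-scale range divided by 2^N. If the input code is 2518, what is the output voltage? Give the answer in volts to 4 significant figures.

12.02 V

Span = 39.1 V. LSB = 39.1 V / 2^13.
V_out = V_min + code × LSB = 0 V + 2518 × 39.1 V / 8192
      = 0 V + 12.0183 V = 12.0183 V.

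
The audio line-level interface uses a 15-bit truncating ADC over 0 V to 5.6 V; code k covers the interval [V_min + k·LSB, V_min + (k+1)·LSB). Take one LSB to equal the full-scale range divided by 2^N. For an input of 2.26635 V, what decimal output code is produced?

13261

Full-scale range = 5.6 V. LSB = 5.6 V / 2^15 ≈ 170.9 µV.
(V_in − V_min) × 2^15/range = (2.26635 − (0)) × 32768/5.6 = 13261.385.
Floor → code = 13261.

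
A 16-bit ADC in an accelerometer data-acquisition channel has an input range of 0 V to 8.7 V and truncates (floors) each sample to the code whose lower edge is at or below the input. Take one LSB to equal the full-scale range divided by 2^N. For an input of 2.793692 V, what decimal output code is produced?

Span = 8.7 V. LSB = 8.7 V / 2^16 ≈ 132.8 µV.
V_in − V_min = 2.793692 − (0) = 2.793692 V.
Divide by LSB: 2.793692 × 65536/8.7 = 21044.5286.
Truncating gives code 21044.

21044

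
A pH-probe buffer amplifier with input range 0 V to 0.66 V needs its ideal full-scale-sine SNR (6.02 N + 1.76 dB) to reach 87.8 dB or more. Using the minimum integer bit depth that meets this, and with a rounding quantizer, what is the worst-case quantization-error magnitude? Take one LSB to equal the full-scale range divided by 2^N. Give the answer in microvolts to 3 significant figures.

10.1 µV

V_FS = 0.66 V.
Solving 6.02 N ≥ 87.8 − 1.76: N ≥ 14.292. Round up → N = 15.
LSB = 0.66 V / 2^15 = 20.142 µV.
Max error for round-to-nearest is LSB/2 = 10.1 µV.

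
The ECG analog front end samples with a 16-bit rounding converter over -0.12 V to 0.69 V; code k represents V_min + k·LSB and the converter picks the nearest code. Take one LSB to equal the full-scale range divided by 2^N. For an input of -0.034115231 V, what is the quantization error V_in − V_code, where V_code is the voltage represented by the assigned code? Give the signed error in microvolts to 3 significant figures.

Range = 0.69 − (-0.12) = 0.81 V. LSB = 0.81 V / 2^16 ≈ 12.36 µV.
(-0.034115231 − (-0.12)) / LSB = 0.085884769 × 65536/0.81 = 6948.8200. Nearest integer: k = 6949.
V_code = -0.12 + (6949/65536) × 0.81 = -0.034113006592 V.
V_in − V_code = -0.034115231 − (-0.034113006592) = −2.22 µV.

−2.22 µV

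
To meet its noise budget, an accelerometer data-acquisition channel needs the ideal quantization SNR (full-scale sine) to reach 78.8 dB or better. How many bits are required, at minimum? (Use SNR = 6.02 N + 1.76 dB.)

6.02 N + 1.76 ≥ 78.8 gives N ≥ 12.797, so the minimum integer is 13.

13 bits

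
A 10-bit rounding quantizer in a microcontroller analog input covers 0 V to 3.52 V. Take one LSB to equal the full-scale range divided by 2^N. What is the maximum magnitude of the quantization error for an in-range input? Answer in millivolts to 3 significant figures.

1.72 mV

Range is 3.52 V.
Step size = 3.52/1024 V = 3.4375 mV.
Worst-case error for round-to-nearest is half an LSB: 1.72 mV.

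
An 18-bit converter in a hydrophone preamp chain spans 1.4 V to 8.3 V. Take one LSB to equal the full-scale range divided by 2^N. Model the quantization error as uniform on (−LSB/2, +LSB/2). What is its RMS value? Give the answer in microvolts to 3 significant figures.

7.60 µV

Range = 8.3 − (1.4) = 6.9 V.
One LSB is 6.9 V / 262144 = 26.321 µV.
σ_q = LSB/√12 = 26.321 µV/3.4641 = 7.60 µV.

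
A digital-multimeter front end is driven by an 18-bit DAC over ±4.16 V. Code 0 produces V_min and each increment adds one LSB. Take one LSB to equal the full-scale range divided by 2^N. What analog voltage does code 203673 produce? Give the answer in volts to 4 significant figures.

2.304 V

The full-scale span is 4.16 − (-4.16) = 8.32 V. LSB = 8.32 V / 2^18.
V_out = -4.16 + 203673 × (8.32/262144) V
      = -4.16 + 6.46423 = 2.30423 V.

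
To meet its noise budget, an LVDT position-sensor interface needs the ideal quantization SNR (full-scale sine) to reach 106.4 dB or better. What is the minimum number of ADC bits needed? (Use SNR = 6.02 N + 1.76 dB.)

18 bits

N ≥ (106.4 − 1.76)/6.02 = 17.382 → N_min = 18.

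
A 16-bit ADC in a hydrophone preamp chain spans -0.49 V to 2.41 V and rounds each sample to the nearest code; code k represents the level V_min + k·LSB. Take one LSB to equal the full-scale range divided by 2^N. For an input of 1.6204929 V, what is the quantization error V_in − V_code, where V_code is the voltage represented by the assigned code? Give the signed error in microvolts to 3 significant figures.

+10.1 µV

Full-scale range = 2.41 V − (-0.49 V) = 2.9 V. LSB = 2.9 V / 2^16 ≈ 44.25 µV.
(1.6204929 − (-0.49)) / LSB = 2.1104929 × 65536/2.9 = 47694.2285. Nearest integer: k = 47694.
V_code = -0.49 + (47694/65536) × 2.9 = 1.6204827881 V.
V_in − V_code = 1.6204929 − (1.6204827881) = +10.1 µV.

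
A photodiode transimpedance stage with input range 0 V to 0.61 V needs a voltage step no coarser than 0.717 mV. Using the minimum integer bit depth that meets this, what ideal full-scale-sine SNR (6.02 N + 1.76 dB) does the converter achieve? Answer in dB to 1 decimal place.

62.0 dB

Span = 0.61 V.
Required number of levels: 0.61/0.717 mV = 850.77; smallest N with 2^N ≥ that is 10.
SNR = 6.02 × 10 + 1.76 = 61.96 dB.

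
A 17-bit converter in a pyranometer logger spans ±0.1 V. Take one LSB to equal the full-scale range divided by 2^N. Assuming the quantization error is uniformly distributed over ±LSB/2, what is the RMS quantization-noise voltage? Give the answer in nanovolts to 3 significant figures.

440 nV

Full-scale range = 0.1 V − (-0.1 V) = 0.2 V.
One LSB is 0.2 V / 131072 = 1.5259 µV.
V_rms = LSB/√12 = 1.5259 µV / √12 = 440 nV.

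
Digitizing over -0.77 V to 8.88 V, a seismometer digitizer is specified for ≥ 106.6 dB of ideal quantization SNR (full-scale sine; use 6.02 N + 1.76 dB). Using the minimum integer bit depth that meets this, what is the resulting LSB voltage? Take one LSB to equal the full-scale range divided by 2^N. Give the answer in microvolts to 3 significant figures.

Full-scale range = 8.88 V − (-0.77 V) = 9.65 V.
Required N = ⌈(106.6 − 1.76)/6.02⌉ = ⌈17.415⌉ = 18.
LSB = 9.65 V / 2^18 = 36.8 µV.

36.8 µV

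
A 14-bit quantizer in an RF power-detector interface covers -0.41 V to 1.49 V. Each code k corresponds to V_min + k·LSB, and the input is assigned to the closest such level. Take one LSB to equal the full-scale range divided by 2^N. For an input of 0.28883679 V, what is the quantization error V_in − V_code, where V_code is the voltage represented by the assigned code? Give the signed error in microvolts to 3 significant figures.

+20.9 µV

Span: 1.49 V − (-0.41 V) = 1.9 V. LSB = 1.9 V / 2^14 ≈ 116.0 µV.
(V_in − V_min)/LSB = (0.28883679 − (-0.41)) × 16384/1.9 = 6026.1800 → nearest code k = 6026.
V_code = -0.41 + (6026/16384) × 1.9 = 0.28881591797 V.
Error = V_in − V_code = 0.28883679 − (0.28881591797) = +20.9 µV.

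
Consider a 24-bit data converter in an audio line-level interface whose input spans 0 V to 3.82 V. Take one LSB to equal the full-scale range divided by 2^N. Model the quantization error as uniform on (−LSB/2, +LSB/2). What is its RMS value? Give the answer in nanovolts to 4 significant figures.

65.73 nV

V_FS = 3.82 V.
LSB = 3.82 V / 2^24 = 227.690 nV.
V_rms = LSB/√12 = 227.690 nV / √12 = 65.73 nV.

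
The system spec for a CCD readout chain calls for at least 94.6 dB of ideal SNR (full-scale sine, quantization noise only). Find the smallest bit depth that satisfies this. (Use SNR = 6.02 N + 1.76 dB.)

N ≥ (94.6 − 1.76)/6.02 = 15.422 → N_min = 16.

16 bits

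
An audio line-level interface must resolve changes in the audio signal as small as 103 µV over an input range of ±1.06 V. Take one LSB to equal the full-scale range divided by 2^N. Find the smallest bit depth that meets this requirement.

The full-scale span is 1.06 − (-1.06) = 2.12 V.
Need 2^N ≥ 2.12 V / 103 µV = 20580 → N_min = 15.

15 bits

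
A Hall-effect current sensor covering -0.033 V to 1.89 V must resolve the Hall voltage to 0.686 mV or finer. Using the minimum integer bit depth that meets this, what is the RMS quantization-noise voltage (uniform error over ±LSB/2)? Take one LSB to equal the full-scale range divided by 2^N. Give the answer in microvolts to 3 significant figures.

Range = 1.89 − (-0.033) = 1.923 V.
Need 2^N ≥ 1.923 V / 0.686 mV = 2803 → N_min = 12.
Step size = 1.923/4096 V = 469.48 µV.
σ_q = LSB/√12 = 469.48 µV/3.4641 = 136 µV.

136 µV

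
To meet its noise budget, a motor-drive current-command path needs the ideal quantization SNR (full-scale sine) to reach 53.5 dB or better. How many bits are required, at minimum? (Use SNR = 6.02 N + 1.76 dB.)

N ≥ (53.5 − 1.76)/6.02 = 8.595 → N_min = 9.

9 bits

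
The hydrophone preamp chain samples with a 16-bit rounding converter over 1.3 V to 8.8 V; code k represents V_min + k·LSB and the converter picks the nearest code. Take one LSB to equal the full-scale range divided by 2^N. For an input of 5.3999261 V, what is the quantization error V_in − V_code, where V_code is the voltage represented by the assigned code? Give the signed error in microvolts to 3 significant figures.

−34.2 µV

Full-scale range = 8.8 V − (1.3 V) = 7.5 V. LSB = 7.5 V / 2^16 ≈ 114.4 µV.
(V_in − V_min)/LSB = (5.3999261 − (1.3)) × 65536/7.5 = 35825.7009 → nearest code k = 35826.
V_code = V_min + k × range/2^16 = 1.3 + 35826 × 7.5/65536 = 5.3999603271 V.
V_in − V_code = 5.3999261 − (5.3999603271) = −34.2 µV.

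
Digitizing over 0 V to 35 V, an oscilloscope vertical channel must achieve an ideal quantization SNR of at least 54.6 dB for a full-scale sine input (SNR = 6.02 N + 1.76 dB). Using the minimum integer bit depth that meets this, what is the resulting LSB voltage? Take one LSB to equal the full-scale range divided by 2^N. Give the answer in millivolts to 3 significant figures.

68.4 mV

V_FS = 35 V.
N ≥ (54.6 − 1.76)/6.02 = 8.777 → N_min = 9.
LSB = 35 V ÷ 2^9 = 35/512 V = 68.4 mV.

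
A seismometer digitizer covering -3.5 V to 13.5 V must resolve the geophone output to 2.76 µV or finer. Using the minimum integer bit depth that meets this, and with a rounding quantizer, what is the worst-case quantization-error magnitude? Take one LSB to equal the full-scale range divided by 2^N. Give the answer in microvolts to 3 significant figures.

1.01 µV

Full-scale range = 13.5 V − (-3.5 V) = 17 V.
17 V / 2.76 µV = 6.159e6. Since 2^22 = 4194304 and 2^23 = 8388608, N = 23.
LSB = 17 V ÷ 2^23 = 17/8388608 V = 2.0266 µV.
Half an LSB is 1.01 µV.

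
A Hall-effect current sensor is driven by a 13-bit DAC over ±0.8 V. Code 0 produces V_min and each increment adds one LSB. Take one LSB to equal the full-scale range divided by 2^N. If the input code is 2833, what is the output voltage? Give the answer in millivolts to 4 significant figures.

-246.7 mV

Range = 0.8 − (-0.8) = 1.6 V. LSB = 1.6 V / 2^13.
V_out = -0.8 + 2833 × (1.6/8192) V
      = -0.8 V + 0.553320 V = -0.246680 V.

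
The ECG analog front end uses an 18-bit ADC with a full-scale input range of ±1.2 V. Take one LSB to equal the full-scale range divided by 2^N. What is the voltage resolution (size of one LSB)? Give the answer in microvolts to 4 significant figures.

9.155 µV

Full-scale range = 1.2 V − (-1.2 V) = 2.4 V.
2^18 = 262144 levels.
LSB = 2.4 V / 2^18 = 9.155 µV.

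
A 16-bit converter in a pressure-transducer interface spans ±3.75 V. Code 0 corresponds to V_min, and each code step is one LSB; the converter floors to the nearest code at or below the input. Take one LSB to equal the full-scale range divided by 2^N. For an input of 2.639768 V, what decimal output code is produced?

55834

The full-scale span is 3.75 − (-3.75) = 7.5 V. LSB = 7.5 V / 2^16 ≈ 114.4 µV.
code = ⌊(V_in − V_min)/LSB⌋ = ⌊(V_in − V_min) × 2^16 / range⌋
     = ⌊(2.639768 − (-3.75)) × 65536 / 7.5⌋ = ⌊6.389768 × 65536/7.5⌋
     = ⌊55834.645⌋ = 55834.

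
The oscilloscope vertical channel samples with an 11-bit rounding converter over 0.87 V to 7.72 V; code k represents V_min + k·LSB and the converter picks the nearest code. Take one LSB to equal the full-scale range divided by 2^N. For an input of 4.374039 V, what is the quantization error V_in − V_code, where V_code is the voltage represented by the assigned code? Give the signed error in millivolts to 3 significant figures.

−1.23 mV

The full-scale span is 7.72 − (0.87) = 6.85 V. LSB = 6.85 V / 2^11 ≈ 3.345 mV.
(4.374039 − (0.87)) / LSB = 3.504039 × 2048/6.85 = 1047.6309. Nearest integer: k = 1048.
V_code = 0.87 + (1048/2048) × 6.85 = 4.375273438 V.
e = 4.374039 − (4.375273438) = −1.23 mV.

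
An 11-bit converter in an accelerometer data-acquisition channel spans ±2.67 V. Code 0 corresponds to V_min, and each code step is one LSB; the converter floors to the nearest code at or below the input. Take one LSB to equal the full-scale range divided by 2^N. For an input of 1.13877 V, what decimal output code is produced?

1460

Span: 2.67 V − (-2.67 V) = 5.34 V. LSB = 5.34 V / 2^11 ≈ 2.607 mV.
V_in − V_min = 1.13877 − (-2.67) = 3.80877 V.
Divide by LSB: 3.80877 × 2048/5.34 = 1460.7418.
Truncating gives code 1460.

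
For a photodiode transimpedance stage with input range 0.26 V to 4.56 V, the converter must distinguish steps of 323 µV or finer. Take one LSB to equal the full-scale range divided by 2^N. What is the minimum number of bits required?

14 bits

Full-scale range = 4.56 V − (0.26 V) = 4.3 V.
Required number of levels: 4.3/323 µV = 13313; smallest N with 2^N ≥ that is 14.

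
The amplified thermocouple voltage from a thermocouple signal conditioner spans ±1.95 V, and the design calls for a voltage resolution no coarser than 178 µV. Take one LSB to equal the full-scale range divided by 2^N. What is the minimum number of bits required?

Full-scale range = 1.95 V − (-1.95 V) = 3.9 V.
Need 2^N ≥ 3.9 V / 178 µV = 21910 → N_min = 15.

15 bits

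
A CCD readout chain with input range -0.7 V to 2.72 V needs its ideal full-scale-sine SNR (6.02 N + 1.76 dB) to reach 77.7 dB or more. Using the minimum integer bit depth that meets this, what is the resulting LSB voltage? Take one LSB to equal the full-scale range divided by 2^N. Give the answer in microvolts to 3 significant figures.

417 µV

The full-scale span is 2.72 − (-0.7) = 3.42 V.
Solving 6.02 N ≥ 77.7 − 1.76: N ≥ 12.615. Round up → N = 13.
LSB = 3.42 V ÷ 2^13 = 3.42/8192 V = 417 µV.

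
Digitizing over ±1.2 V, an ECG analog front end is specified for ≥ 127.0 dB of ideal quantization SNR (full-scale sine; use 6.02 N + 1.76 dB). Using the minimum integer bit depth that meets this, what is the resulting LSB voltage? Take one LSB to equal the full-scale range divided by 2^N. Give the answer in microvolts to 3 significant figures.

1.14 µV

Range = 1.2 − (-1.2) = 2.4 V.
6.02 N + 1.76 ≥ 127.0 gives N ≥ 20.804, so the minimum integer is 21.
One LSB is 2.4 V / 2097152 = 1.14 µV.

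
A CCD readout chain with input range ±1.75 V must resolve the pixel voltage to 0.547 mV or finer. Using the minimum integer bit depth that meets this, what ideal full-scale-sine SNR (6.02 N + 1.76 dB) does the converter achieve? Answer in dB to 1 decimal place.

80.0 dB

The full-scale span is 1.75 − (-1.75) = 3.5 V.
3.5 V / 0.547 mV = 6399. Since 2^12 = 4096 and 2^13 = 8192, N = 13.
SNR = 6.02 × 13 + 1.76 = 80.02 dB.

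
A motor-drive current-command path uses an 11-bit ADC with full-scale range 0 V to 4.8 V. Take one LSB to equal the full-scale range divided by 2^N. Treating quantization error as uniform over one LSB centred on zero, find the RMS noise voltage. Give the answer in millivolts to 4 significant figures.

V_FS = 4.8 V.
LSB = 4.8 V / 2^11 = 2.34375 mV.
For a uniform distribution on [−LSB/2, +LSB/2], V_rms = LSB/√12 = 2.34375 mV/3.4641 = 0.6766 mV.

0.6766 mV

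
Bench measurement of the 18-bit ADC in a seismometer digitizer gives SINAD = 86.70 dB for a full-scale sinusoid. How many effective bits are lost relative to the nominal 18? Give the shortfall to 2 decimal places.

N_eff = (86.70 − 1.76)/6.02 = 14.1096 bits.
Lost resolution: 18 − 14.1096 = 3.8904 bits.

3.89 bits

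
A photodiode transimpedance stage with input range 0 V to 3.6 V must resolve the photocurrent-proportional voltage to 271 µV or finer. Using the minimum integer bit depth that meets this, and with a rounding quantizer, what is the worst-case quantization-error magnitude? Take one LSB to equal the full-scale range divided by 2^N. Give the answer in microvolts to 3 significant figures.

110 µV

Range is 3.6 V.
Required number of levels: 3.6/271 µV = 13284; smallest N with 2^N ≥ that is 14.
LSB = 3.6 V ÷ 2^14 = 3.6/16384 V = 219.73 µV.
Half an LSB is 110 µV.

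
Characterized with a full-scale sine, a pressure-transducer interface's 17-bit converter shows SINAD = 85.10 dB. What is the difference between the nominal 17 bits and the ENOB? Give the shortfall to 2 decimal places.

N_eff = (85.10 − 1.76)/6.02 = 13.8439 bits.
17 − 13.8439 = 3.16 bits below nominal.

3.16 bits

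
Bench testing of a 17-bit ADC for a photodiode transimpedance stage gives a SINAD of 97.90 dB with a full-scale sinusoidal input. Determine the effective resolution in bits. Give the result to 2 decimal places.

(97.90 − 1.76) / 6.02 = 96.14/6.02 = 15.9701 effective bits.

15.97 bits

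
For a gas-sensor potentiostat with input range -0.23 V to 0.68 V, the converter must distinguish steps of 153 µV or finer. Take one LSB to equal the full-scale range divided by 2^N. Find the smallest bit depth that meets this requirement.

The full-scale span is 0.68 − (-0.23) = 0.91 V.
0.91 V / 153 µV = 5948. Since 2^12 = 4096 and 2^13 = 8192, N = 13.

13 bits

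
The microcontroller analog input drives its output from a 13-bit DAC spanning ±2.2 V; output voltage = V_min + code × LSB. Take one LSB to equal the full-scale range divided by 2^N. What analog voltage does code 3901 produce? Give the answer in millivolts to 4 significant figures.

-104.7 mV

Full-scale range = 2.2 V − (-2.2 V) = 4.4 V. LSB = 4.4 V / 2^13.
Output = V_min + (3901/8192) × range = -2.2 + 0.476196 × 4.4 V
      = -2.2 V + 2.09526 V = -0.104736 V.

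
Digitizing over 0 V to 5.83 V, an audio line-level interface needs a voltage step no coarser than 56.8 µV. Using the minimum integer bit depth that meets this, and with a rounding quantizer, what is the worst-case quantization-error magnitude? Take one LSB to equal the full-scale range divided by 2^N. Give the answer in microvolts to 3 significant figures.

22.2 µV

V_FS = 5.83 V.
Levels needed ≥ 5.83/56.8 µV = 102600. 2^17 = 131072 suffices, so N_min = 17.
Step size = 5.83/131072 V = 44.479 µV.
Half an LSB is 22.2 µV.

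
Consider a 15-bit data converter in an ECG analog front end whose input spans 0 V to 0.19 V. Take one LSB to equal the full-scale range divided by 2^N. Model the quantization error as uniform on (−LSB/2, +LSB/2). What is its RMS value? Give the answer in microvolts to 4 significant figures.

1.674 µV

Span = 0.19 V.
One LSB is 0.19 V / 32768 = 5.79834 µV.
σ_q = LSB/√12 = 5.79834 µV/3.4641 = 1.674 µV.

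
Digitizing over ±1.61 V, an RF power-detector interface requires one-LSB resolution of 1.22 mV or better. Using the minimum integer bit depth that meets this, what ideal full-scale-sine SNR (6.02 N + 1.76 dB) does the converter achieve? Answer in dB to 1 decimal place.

74.0 dB

Span: 1.61 V − (-1.61 V) = 3.22 V.
Levels needed ≥ 3.22/1.22 mV = 2639. 2^12 = 4096 suffices, so N_min = 12.
Ideal SNR at N = 12: 6.02·12 + 1.76 = 74.0 dB.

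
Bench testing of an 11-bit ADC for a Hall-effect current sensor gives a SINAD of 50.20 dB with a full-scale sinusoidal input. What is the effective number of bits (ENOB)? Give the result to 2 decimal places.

8.05 bits

ENOB = (SINAD − 1.76) / 6.02 = (50.20 − 1.76) / 6.02 = 48.44 / 6.02 = 8.0465.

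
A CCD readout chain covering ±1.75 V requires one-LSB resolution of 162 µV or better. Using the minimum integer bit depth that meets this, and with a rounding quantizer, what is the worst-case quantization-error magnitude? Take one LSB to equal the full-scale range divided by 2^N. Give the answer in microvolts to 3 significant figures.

53.4 µV

Range = 1.75 − (-1.75) = 3.5 V.
Levels needed ≥ 3.5/162 µV = 21600. 2^15 = 32768 suffices, so N_min = 15.
LSB = 3.5 V ÷ 2^15 = 3.5/32768 V = 106.81 µV.
Max error for round-to-nearest is LSB/2 = 53.4 µV.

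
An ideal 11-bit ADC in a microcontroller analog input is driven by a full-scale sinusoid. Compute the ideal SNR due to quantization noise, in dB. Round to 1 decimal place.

SNR = 6.02·11 + 1.76 = 67.98 dB.

68.0 dB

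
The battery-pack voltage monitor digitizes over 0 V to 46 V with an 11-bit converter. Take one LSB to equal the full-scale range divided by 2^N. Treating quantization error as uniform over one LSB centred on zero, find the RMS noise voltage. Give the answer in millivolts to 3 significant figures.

Span = 46 V.
Step size = 46/2048 V = 22.461 mV.
σ_q = LSB/√12 = 22.461 mV/3.4641 = 6.48 mV.

6.48 mV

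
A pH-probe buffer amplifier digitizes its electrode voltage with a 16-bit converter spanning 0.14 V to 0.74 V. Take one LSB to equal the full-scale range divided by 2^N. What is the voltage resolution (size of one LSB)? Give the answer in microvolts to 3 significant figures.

The full-scale span is 0.74 − (0.14) = 0.6 V.
There are 2^16 = 65536 steps.
LSB = 0.6 V / 2^16 = 9.16 µV.

9.16 µV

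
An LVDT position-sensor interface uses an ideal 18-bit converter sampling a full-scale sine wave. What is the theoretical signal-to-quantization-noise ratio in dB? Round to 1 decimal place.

Ideal quantization SNR: 6.02 × 18 + 1.76 dB = 110.1 dB.

110.1 dB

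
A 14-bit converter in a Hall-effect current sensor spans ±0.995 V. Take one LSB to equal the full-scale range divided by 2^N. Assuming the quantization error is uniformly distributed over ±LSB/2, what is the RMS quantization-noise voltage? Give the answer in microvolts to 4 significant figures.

Span: 0.995 V − (-0.995 V) = 1.99 V.
Step size = 1.99/16384 V = 121.460 µV.
V_rms = LSB/√12 = 121.460 µV / √12 = 35.06 µV.

35.06 µV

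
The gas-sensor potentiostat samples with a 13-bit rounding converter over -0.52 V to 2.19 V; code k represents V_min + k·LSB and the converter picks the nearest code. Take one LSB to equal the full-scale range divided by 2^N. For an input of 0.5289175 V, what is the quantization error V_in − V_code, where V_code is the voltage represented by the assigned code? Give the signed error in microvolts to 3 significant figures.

−82.7 µV

Full-scale range = 2.19 V − (-0.52 V) = 2.71 V. LSB = 2.71 V / 2^13 ≈ 330.8 µV.
(V_in − V_min)/LSB = (0.5289175 − (-0.52)) × 8192/2.71 = 3170.7499 → nearest code k = 3171.
V_code = V_min + k × range/2^13 = -0.52 + 3171 × 2.71/8192 = 0.5290002441 V.
V_in − V_code = 0.5289175 − (0.5290002441) = −82.7 µV.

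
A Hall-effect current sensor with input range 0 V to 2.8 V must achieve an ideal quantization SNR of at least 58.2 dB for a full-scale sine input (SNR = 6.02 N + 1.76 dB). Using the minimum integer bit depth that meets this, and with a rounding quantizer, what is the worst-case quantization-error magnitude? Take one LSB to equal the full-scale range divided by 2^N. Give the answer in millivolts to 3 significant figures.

V_FS = 2.8 V.
Solving 6.02 N ≥ 58.2 − 1.76: N ≥ 9.375. Round up → N = 10.
LSB = 2.8 V ÷ 2^10 = 2.8/1024 V = 2.7344 mV.
|e|_max = LSB/2 = 1.37 mV.

1.37 mV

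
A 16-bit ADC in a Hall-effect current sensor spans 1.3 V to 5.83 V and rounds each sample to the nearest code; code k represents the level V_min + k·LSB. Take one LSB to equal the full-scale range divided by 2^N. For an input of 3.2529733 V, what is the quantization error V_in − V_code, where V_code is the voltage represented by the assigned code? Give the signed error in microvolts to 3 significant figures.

−8.57 µV

The full-scale span is 5.83 − (1.3) = 4.53 V. LSB = 4.53 V / 2^16 ≈ 69.12 µV.
Position in LSBs: (3.2529733 − (1.3)) × 65536/4.53 = 28253.8760; rounding gives k = 28254.
V_code = 1.3 + (28254/65536) × 4.53 = 3.2529818726 V.
Error = V_in − V_code = 3.2529733 − (3.2529818726) = −8.57 µV.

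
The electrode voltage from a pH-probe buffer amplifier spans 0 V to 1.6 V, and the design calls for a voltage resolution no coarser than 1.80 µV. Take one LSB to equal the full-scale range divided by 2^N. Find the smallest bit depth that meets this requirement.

Span = 1.6 V.
Levels needed ≥ 1.6/1.80 µV = 888900. 2^20 = 1048576 suffices, so N_min = 20.

20 bits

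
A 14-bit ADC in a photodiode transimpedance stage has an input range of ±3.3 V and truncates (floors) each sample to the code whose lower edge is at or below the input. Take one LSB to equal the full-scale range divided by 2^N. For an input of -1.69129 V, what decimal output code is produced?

Range = 3.3 − (-3.3) = 6.6 V. LSB = 6.6 V / 2^14 ≈ 402.8 µV.
(V_in − V_min) × 2^14/range = (-1.69129 − (-3.3)) × 16384/6.6 = 3993.501.
Floor → code = 3993.

3993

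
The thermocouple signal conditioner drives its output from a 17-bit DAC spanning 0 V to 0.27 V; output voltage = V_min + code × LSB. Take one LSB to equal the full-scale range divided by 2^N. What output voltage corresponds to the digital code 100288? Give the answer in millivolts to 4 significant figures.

206.6 mV

Span = 0.27 V. LSB = 0.27 V / 2^17.
Output = V_min + (100288/131072) × range = 0 + 0.765137 × 0.27 V
      = 0 V + 0.206587 V = 0.206587 V.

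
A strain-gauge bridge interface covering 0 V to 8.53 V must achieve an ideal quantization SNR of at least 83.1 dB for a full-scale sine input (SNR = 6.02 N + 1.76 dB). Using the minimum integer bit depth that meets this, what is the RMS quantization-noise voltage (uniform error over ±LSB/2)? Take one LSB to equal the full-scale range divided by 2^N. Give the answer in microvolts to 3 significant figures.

150 µV

Range is 8.53 V.
6.02 N + 1.76 ≥ 83.1 gives N ≥ 13.512, so the minimum integer is 14.
Step size = 8.53/16384 V = 0.52063 mV.
V_rms = LSB/√12 = 150 µV.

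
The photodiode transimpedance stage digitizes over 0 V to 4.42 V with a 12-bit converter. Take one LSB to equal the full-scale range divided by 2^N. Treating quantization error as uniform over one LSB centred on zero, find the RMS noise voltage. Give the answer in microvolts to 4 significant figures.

V_FS = 4.42 V.
Step size = 4.42/4096 V = 1.07910 mV.
RMS of a uniform error over width LSB is LSB/√12 = 311.5 µV.

311.5 µV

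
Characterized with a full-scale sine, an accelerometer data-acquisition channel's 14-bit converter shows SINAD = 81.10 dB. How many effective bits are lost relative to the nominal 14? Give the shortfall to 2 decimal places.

0.82 bits

Effective bits = (81.10 − 1.76)/6.02 = 13.1794.
14 − 13.1794 = 0.82 bits below nominal.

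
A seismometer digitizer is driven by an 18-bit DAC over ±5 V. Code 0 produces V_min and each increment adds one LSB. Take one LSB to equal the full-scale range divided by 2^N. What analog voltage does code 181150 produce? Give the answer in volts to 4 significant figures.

Full-scale range = 5 V − (-5 V) = 10 V. LSB = 10 V / 2^18.
V_out = V_min + code × LSB = -5 V + 181150 × 10 V / 262144
      = -5 + 6.91032 = 1.91032 V.

1.910 V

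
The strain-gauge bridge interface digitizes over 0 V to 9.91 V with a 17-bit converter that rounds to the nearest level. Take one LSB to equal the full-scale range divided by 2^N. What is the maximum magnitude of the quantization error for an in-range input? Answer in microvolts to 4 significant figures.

37.80 µV

V_FS = 9.91 V.
LSB = 9.91 V / 2^17 = 75.6073 µV.
A rounding quantizer has |error| ≤ LSB/2 = 37.80 µV.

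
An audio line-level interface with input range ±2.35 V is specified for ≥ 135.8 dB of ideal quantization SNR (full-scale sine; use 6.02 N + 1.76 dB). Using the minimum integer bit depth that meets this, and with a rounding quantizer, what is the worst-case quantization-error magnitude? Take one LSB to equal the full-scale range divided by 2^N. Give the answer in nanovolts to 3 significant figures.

The full-scale span is 2.35 − (-2.35) = 4.7 V.
Solving 6.02 N ≥ 135.8 − 1.76: N ≥ 22.266. Round up → N = 23.
Step size = 4.7/8388608 V = 0.56028 µV.
Max error for round-to-nearest is LSB/2 = 280 nV.

280 nV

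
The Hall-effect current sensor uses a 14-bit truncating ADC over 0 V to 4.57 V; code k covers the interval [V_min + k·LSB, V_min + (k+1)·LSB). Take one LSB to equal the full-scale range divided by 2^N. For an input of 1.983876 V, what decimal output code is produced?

Span = 4.57 V. LSB = 4.57 V / 2^14 ≈ 278.9 µV.
code = ⌊(V_in − V_min)/LSB⌋ = ⌊(V_in − V_min) × 2^14 / range⌋
     = ⌊(1.983876 − (0)) × 16384 / 4.57⌋ = ⌊1.983876 × 16384/4.57⌋
     = ⌊7112.434⌋ = 7112.

7112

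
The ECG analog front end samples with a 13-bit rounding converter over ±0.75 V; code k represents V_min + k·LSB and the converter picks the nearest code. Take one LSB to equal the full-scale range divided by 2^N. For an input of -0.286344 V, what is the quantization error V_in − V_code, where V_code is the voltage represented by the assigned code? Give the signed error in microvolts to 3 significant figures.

+33.0 µV

Full-scale range = 0.75 V − (-0.75 V) = 1.5 V. LSB = 1.5 V / 2^13 ≈ 183.1 µV.
Position in LSBs: (-0.286344 − (-0.75)) × 8192/1.5 = 2532.1800; rounding gives k = 2532.
V_code = V_min + k × range/2^13 = -0.75 + 2532 × 1.5/8192 = -0.2863769531 V.
Error = V_in − V_code = -0.286344 − (-0.2863769531) = +33.0 µV.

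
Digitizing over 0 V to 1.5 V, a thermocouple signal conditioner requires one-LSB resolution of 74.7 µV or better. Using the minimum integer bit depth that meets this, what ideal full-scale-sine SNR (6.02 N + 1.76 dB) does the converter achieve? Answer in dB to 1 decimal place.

Span = 1.5 V.
Required number of levels: 1.5/74.7 µV = 20080; smallest N with 2^N ≥ that is 15.
Ideal SNR at N = 15: 6.02·15 + 1.76 = 92.1 dB.

92.1 dB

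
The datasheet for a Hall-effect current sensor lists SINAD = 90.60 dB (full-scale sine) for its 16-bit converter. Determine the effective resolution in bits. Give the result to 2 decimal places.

14.76 bits

ENOB = (90.60 − 1.76)/6.02 = 14.7575 bits.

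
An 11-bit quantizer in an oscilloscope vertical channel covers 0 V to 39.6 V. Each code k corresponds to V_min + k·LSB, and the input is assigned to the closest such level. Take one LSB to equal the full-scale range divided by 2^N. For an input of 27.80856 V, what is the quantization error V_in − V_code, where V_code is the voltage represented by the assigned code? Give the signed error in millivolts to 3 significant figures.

Range is 39.6 V. LSB = 39.6 V / 2^11 ≈ 19.34 mV.
Position in LSBs: (27.80856 − (0)) × 2048/39.6 = 1438.1801; rounding gives k = 1438.
V_code = V_min + k × range/2^11 = 0 + 1438 × 39.6/2048 = 27.80507813 V.
V_in − V_code = 27.80856 − (27.80507813) = +3.48 mV.

+3.48 mV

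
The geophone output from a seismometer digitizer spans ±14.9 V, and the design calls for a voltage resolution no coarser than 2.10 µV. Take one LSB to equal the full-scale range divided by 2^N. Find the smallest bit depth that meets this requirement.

24 bits

The full-scale span is 14.9 − (-14.9) = 29.8 V.
Need 2^N ≥ 29.8 V / 2.10 µV = 1.419e7 → N_min = 24.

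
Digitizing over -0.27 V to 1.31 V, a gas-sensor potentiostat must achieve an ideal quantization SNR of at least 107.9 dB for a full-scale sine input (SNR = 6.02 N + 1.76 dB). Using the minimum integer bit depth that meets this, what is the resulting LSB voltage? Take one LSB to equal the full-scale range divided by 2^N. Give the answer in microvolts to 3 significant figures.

6.03 µV

Full-scale range = 1.31 V − (-0.27 V) = 1.58 V.
6.02 N + 1.76 ≥ 107.9 gives N ≥ 17.631, so the minimum integer is 18.
One LSB is 1.58 V / 262144 = 6.03 µV.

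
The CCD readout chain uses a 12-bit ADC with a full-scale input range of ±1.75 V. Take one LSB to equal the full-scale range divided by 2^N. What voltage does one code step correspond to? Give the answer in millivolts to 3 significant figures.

0.854 mV

Full-scale range = 1.75 V − (-1.75 V) = 3.5 V.
There are 2^12 = 4096 steps.
LSB = 3.5 V ÷ 2^12 = 3.5/4096 V = 0.854 mV.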